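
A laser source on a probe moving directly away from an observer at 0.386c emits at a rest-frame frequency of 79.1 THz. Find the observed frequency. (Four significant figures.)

Relativistic Doppler (source moving away): f_obs = f_src · √((1−β)/(1+β)).
With β = 0.386: factor = √(0.614/1.386) = 0.66558.
f_obs = 79.1 × 0.66558 = 52.65 THz.

52.65 THz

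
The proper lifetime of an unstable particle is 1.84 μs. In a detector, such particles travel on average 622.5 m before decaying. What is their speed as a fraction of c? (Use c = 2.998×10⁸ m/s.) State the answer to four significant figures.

0.7484c

Lab distance = (lab lifetime)·v = γτ·βc, so βγ = d/(cτ) = 622.5/(2.998×10⁸ × 1.840×10^-6) = 1.1285.
With βγ = 1.1285: γ² = 1 + (βγ)² = 2.27351, and β = (βγ)/γ = 1.1285/1.50782 = 0.7484.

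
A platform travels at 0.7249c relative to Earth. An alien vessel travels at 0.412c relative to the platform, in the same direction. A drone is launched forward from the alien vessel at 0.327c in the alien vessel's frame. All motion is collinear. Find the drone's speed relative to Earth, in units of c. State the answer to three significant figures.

Apply u = (u'+v)/(1+u'v) twice. Drone in the platform frame: (0.327+0.412)/(1+0.327·0.412) = 0.739/1.134724 = 0.65126c.
That velocity, transformed to the rest frame of Earth: (0.65126+0.7249)/(1+0.65126·0.7249) = 1.37616/1.472098374 = 0.93483c.

0.935c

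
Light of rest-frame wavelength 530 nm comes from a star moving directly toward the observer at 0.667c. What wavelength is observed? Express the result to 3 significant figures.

Relativistic Doppler for wavelength: λ_obs = λ_src · √((1−β)/(1+β)).
With β = 0.667: factor = √(0.333/1.667) = 0.44695.
λ_obs = 530 × 0.44695 = 237 nm.

237 nm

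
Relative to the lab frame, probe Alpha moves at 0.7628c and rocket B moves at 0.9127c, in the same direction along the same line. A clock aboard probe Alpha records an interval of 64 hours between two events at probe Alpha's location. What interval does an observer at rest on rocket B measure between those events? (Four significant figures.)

Transform probe Alpha's velocity into rocket B's frame: (0.7628 − 0.9127)/(1 − 0.7628·0.9127) = −0.1499/0.30379244, so the relative speed is 0.49343c.
γ for this relative speed: γ = 1/√(1 − 0.243473) = 1.1497.
Probe Alpha's interval is proper; time dilation gives Δt_B = γΔτ = 1.1497 × 64 hours = 73.58 hours.

73.58 hours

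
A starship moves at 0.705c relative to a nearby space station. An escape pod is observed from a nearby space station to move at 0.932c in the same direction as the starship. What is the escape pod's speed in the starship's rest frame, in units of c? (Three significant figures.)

Transform to the starship's frame: u' = (u − v)/(1 − uv/c²).
u' = (0.932 − 0.705)/(1 − 0.932×0.705) = 0.227/0.34294 = 0.66192.
Speed in the starship's frame: 0.662c (in the same direction).

0.662c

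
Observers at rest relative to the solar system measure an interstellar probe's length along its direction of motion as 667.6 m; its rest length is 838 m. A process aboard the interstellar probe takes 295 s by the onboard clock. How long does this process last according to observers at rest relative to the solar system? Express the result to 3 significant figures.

370 s

From L = L₀/γ: γ = 838/667.6 = 1.25524.
The same γ dilates the second interval: 1.25524 × 295 s = 370 s.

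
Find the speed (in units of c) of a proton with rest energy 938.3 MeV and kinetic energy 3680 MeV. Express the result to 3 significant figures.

γ = 1 + K/(mc²) = 1 + 3680/938.3 = 4.922.
β = √(1 − 1/γ²) = √(1 − 0.0412778) = √0.9587222 = 0.979.

0.979c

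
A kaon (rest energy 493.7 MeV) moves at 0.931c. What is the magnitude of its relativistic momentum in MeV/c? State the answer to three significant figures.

1260 MeV/c

With β = 0.931, γ = 1/√(1 − 0.931²) = 1/√0.133239 = 2.7396.
Momentum: p = γβ·mc = 2.7396 × 0.931 × 493.7 MeV/c = 1260 MeV/c.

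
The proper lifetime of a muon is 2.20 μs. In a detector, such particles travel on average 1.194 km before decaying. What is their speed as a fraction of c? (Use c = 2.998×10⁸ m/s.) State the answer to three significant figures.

0.875c

Let x = d/(cτ) = 1194 m / (2.998×10⁸ m/s × 2.200×10^-6 s) = 1.8103. Since d = βγcτ, x = βγ = β/√(1−β²).
Solving: β² = x²/(1+x²) = 3.27719/4.27719 = 0.766202, so β = 0.875.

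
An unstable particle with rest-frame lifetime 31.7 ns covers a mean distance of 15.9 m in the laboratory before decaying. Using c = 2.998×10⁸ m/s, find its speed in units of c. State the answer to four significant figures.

Let x = d/(cτ) = 15.90 m / (2.998×10⁸ m/s × 3.170×10^-8 s) = 1.673. Since d = βγcτ, x = βγ = β/√(1−β²).
Solving: β² = x²/(1+x²) = 2.79893/3.79893 = 0.736768, so β = 0.8584.

0.8584c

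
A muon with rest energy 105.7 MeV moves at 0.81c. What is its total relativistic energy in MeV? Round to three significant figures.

β² = 0.6561, so γ = 1/√0.3439 = 1.7052.
Total energy: E = γmc² = 1.7052 × 105.7 MeV = 180 MeV.

180 MeV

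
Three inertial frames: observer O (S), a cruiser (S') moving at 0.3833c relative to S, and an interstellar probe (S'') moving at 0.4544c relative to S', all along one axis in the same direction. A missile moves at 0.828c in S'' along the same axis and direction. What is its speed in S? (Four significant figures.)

Apply u = (u'+v)/(1+u'v) twice. Missile in the cruiser frame: (0.828+0.4544)/(1+0.828·0.4544) = 1.2824/1.3762432 = 0.93181c.
That velocity, transformed to the rest frame of observer O: (0.93181+0.3833)/(1+0.93181·0.3833) = 1.31511/1.357162773 = 0.96901c.

0.9690c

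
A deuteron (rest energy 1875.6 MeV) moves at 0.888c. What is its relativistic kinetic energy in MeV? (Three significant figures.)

2200 MeV

With β = 0.888, γ = 1/√(1 − 0.888²) = 1/√0.211456 = 2.1747.
Kinetic energy: K = (γ − 1)mc² = (2.1747 − 1) × 1875.6 MeV = 1.1747 × 1875.6 = 2200 MeV.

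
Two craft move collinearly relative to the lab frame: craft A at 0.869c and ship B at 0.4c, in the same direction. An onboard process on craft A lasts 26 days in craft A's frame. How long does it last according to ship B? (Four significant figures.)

37.40 days

Transform craft A's velocity into ship B's frame: (0.869 − 0.4)/(1 − 0.869·0.4) = 0.469/0.6524, so the relative speed is 0.71888c.
At |u| = 0.71888c, γ = (1 − 0.516788)^(−1/2) = 1.4386.
The clock on craft A records proper time, so ship B measures Δt = γΔτ = 1.4386 × 26 = 37.40 days.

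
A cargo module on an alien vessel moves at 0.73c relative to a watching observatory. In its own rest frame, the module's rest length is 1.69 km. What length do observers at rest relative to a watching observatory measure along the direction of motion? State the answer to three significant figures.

γ = 1/√(1 − β²) = 1/√(1 − 0.5329) = 1/√0.4671 = 1/0.683447 = 1.4632.
Along the direction of motion the measured length is L₀/γ = 1.69/1.4632 = 1.16 km.

1.16 km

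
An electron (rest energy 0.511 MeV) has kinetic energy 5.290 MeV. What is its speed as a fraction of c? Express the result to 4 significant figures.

γ = 1 + K/(mc²) = 1 + 5.290/0.511 = 11.352.
β = √(1 − 1/γ²) = √(1 − 0.00775988) = √0.99224012 = 0.9961.

0.9961c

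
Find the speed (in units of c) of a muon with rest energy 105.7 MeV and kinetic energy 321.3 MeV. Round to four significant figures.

γ = 1 + K/(mc²) = 1 + 321.3/105.7 = 4.0397.
β = √(1 − 1/γ²) = √(1 − 0.0612776) = √0.9387224 = 0.9689.

0.9689c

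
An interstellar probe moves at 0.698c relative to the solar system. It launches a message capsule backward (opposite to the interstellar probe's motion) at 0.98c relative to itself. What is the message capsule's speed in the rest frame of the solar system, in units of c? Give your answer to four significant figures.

In units of c, u = (u' + v)/(1 + u'v) with u' = −0.98 and v = 0.698.
Numerator: −0.98 + 0.698 = −0.282. Denominator: 1 + (−0.98)(0.698) = 0.31596.
u = −0.282/0.31596 = −0.89252, so the speed is 0.8925c.

0.8925c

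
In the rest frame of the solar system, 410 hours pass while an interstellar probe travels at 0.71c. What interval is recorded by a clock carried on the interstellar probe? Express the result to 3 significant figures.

289 hours

γ = 1/√(1 − β²) = 1/√(1 − 0.5041) = 1/√0.4959 = 1/0.704202 = 1.42.
The moving clock records proper time: Δτ = Δt/γ = 410/1.42 = 289 hours.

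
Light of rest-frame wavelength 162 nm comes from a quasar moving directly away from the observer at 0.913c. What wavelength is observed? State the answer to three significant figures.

Relativistic Doppler for wavelength: λ_obs = λ_src · √((1+β)/(1−β)).
With β = 0.913: factor = √(1.913/0.087) = 4.6892.
λ_obs = 162 × 4.6892 = 760 nm.

760 nm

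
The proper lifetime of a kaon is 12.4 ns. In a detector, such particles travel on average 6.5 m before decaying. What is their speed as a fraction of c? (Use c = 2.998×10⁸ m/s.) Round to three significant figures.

0.868c

Let x = d/(cτ) = 6.500 m / (2.998×10⁸ m/s × 1.240×10^-8 s) = 1.7485. Since d = βγcτ, x = βγ = β/√(1−β²).
Solving: β² = x²/(1+x²) = 3.05725/4.05725 = 0.753528, so β = 0.868.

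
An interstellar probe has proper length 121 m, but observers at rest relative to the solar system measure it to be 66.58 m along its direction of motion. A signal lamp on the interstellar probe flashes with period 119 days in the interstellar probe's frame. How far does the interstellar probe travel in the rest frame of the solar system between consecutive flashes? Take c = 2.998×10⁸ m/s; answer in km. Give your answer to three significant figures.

4.68×10^12 km

γ = L₀/L = 121/66.58 = 1.81736.
β = √(1 − 1/γ²) = 0.835. Lab-frame period = γτ = 1.81736×119 days = 216.27 days. Distance = βc × γτ = 0.835 × 2.998×10⁸ m/s × 18685728 s = 4.6777×10^15 m = 4.68×10^12 km.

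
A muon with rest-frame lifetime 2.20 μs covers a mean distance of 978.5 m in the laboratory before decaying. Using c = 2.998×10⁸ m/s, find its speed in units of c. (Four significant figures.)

Let x = d/(cτ) = 978.5 m / (2.998×10⁸ m/s × 2.200×10^-6 s) = 1.4836. Since d = βγcτ, x = βγ = β/√(1−β²).
Solving: β² = x²/(1+x²) = 2.20107/3.20107 = 0.687604, so β = 0.8292.

0.8292c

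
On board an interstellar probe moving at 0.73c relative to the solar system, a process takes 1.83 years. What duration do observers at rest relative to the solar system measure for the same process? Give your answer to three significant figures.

2.68 years

With β = 0.73, γ = 1/√(1 − 0.73²) = 1/√0.4671 = 1.4632.
The onboard clock measures proper time, so the interval in the rest frame of the solar system is dilated: Δt = γ·Δτ = 1.4632 × 1.83 years = 2.68 years.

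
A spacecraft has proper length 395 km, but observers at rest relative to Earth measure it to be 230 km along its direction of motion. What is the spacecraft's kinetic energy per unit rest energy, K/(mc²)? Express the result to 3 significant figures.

Length contraction gives γ = L₀/L = 395/230 = 1.71739.
Since K = (γ−1)mc², K/(mc²) = 1.71739 − 1 = 0.717.

0.717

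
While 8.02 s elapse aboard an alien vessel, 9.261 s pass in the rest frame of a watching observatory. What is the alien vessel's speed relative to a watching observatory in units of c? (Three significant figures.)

0.500c

γ = Δt/Δτ = 9.261/8.02 = 1.1547.
β = √(1 − 1/γ²) = √(1 − 0.750001) = √0.249999 = 0.500.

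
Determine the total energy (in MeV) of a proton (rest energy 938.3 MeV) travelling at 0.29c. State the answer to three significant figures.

Lorentz factor: γ = (1 − 0.0841)^(−1/2) = 1.0449.
Total energy: E = γmc² = 1.0449 × 938.3 MeV = 980 MeV.

980 MeV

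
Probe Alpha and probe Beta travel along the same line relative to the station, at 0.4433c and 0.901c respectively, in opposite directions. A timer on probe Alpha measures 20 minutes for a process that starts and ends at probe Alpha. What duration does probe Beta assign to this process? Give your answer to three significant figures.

The velocity of probe Alpha relative to probe Beta is (0.4433 + 0.901)c / (1 + 0.4433×0.901) = 0.96062c; relative speed 0.96062c.
At |u| = 0.96062c, γ = (1 − 0.922791)^(−1/2) = 3.5989.
Probe Alpha's interval is proper; time dilation gives Δt_B = γΔτ = 3.5989 × 20 minutes = 72.0 minutes.

72.0 minutes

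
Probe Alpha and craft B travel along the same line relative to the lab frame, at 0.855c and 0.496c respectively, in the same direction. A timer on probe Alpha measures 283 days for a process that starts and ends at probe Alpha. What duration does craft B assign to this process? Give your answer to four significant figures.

Transform probe Alpha's velocity into craft B's frame: (0.855 − 0.496)/(1 − 0.855·0.496) = 0.359/0.57592, so the relative speed is 0.62335c.
γ for this relative speed: γ = 1/√(1 − 0.388565) = 1.2789.
The clock on probe Alpha records proper time, so craft B measures Δt = γΔτ = 1.2789 × 283 = 361.9 days.

361.9 days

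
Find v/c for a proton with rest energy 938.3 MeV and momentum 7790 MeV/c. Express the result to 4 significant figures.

pc/(mc²) = 7790/938.3 = 8.3022 = βγ = β/√(1−β²).
So β² = x²/(1 + x²) with x = 8.3022: x² = 68.9265, β² = 68.9265/69.9265 = 0.985699, β = 0.9928.

0.9928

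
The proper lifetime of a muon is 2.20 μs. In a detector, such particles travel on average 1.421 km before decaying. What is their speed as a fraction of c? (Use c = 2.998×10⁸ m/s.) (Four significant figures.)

0.9071c

Lab distance = (lab lifetime)·v = γτ·βc, so βγ = d/(cτ) = 1421/(2.998×10⁸ × 2.200×10^-6) = 2.1545.
With βγ = 2.1545: γ² = 1 + (βγ)² = 5.64187, and β = (βγ)/γ = 2.1545/2.37526 = 0.9071.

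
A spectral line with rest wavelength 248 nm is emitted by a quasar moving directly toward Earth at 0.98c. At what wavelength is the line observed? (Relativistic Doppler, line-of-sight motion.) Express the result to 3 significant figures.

Relativistic Doppler for wavelength: λ_obs = λ_src · √((1−β)/(1+β)).
With β = 0.98: factor = √(0.02/1.98) = 0.1005.
λ_obs = 248 × 0.1005 = 24.9 nm.

24.9 nm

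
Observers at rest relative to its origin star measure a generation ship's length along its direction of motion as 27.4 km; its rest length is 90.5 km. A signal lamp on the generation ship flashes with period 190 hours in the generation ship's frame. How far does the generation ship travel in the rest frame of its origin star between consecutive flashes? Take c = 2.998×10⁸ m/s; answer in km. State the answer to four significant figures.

Length contraction gives γ = L₀/L = 90.5/27.4 = 3.30292.
β = √(1 − 1/γ²) = 0.95307. Lab-frame period = γτ = 3.30292×190 hours = 627.55 hours. Distance = βc × γτ = 0.95307 × 2.998×10⁸ m/s × 2259180 s = 6.4552×10^14 m = 6.455×10^11 km.

6.455×10^11 km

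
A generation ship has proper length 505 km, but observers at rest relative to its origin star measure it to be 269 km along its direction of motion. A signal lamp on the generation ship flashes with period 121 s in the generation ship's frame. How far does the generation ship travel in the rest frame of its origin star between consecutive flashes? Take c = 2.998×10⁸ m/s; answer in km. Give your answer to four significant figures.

From L = L₀/γ: γ = 505/269 = 1.87732.
β = √(1 − 1/γ²) = 0.84632. Lab-frame period = γτ = 1.87732×121 s = 227.16 s. Distance = βc × γτ = 0.84632 × 2.998×10⁸ m/s × 227.16 s = 5.7637×10^10 m = 5.764×10^7 km.

5.764×10^7 km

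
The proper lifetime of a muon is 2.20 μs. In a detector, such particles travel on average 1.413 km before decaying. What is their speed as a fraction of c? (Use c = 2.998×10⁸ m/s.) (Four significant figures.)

0.9061c

d = βγcτ ⇒ βγ = d/(cτ) = 1413 m / (659.56 m) = 2.1423.
β = (βγ)/√(1+(βγ)²) = 2.1423/√5.58945 = 0.9061.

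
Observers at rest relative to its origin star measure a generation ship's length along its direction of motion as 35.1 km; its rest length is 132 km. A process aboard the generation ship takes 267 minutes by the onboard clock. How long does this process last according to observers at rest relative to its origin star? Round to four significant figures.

γ = L₀/L = 132/35.1 = 3.76068.
The same γ dilates the second interval: 3.76068 × 267 minutes = 1004 minutes.

1004 minutes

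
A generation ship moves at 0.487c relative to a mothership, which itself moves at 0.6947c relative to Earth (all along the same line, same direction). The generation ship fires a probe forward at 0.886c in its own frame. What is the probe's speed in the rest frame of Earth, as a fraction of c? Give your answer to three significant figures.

0.993c

First combine the probe and generation ship (S''→S'): u₁ = (0.886 + 0.487)/(1 + 0.886×0.487) = 1.373/1.431482 = 0.95915.
Then combine with the mothership (S'→S): u = (0.95915 + 0.6947)/(1 + 0.95915×0.6947) = 1.65385/1.666321505 = 0.99252.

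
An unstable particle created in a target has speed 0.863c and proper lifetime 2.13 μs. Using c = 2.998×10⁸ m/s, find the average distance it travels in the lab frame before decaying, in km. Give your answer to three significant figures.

1.09 km

With β = 0.863, γ = 1/√(1 − 0.863²) = 1/√0.255231 = 1.9794.
Lab-frame lifetime: Δt = γτ = 1.9794 × 2.13 μs = 4.2161 μs.
Distance: d = vΔt = 0.863 × 2.998×10⁸ m/s × 4.2161×10^-6 s = 1090 m = 1.09 km.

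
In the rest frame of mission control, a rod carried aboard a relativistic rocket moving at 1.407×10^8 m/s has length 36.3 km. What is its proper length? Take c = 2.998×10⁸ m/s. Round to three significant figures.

β = v/c = (1.407×10^8 m/s)/(2.998×10⁸ m/s) = 0.469313.
With β = 0.469313, γ = 1/√(1 − 0.469313²) = 1/√0.7797453 = 1.1325.
Proper length: L₀ = γ·L = 1.1325 × 36.3 = 41.1 km.

41.1 km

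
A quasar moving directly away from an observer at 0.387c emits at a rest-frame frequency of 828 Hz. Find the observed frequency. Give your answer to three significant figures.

550 Hz

Relativistic Doppler (source moving away): f_obs = f_src · √((1−β)/(1+β)).
With β = 0.387: factor = √(0.613/1.387) = 0.6648.
f_obs = 828 × 0.6648 = 550 Hz.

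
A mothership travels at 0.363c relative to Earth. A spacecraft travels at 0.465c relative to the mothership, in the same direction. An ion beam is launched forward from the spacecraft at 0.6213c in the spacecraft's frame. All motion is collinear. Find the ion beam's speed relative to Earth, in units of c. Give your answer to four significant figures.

0.9233c

Apply u = (u'+v)/(1+u'v) twice. Ion beam in the mothership frame: (0.6213+0.465)/(1+0.6213·0.465) = 1.0863/1.2889045 = 0.84281c.
That velocity, transformed to the rest frame of Earth: (0.84281+0.363)/(1+0.84281·0.363) = 1.20581/1.30594003 = 0.92333c.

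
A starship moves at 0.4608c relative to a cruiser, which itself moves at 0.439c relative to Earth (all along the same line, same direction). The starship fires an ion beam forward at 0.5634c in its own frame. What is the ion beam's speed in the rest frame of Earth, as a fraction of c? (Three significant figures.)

0.923c

First combine the ion beam and starship (S''→S'): u₁ = (0.5634 + 0.4608)/(1 + 0.5634×0.4608) = 1.0242/1.25961472 = 0.81311.
Then combine with the cruiser (S'→S): u = (0.81311 + 0.439)/(1 + 0.81311×0.439) = 1.25211/1.35695529 = 0.92273.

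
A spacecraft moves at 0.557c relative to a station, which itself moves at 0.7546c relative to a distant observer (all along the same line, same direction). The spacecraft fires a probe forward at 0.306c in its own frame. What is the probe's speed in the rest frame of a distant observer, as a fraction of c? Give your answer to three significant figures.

Compose velocities in two stages. Stage 1 (into S'): u₁ = (0.306+0.557)/(1+0.306×0.557) = 0.73733.
Stage 2 (into S): u = (0.73733+0.7546)/(1+0.73733×0.7546) = 0.95858, so the speed is 0.959c.

0.959c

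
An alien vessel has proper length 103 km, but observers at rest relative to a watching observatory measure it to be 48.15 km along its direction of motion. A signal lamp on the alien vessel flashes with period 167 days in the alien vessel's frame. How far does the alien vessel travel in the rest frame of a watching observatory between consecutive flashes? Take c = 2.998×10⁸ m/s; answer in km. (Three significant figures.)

8.18×10^12 km

From L = L₀/γ: γ = 103/48.15 = 2.13915.
β = √(1 − 1/γ²) = 0.88401. Lab-frame period = γτ = 2.13915×167 days = 357.24 days. Distance = βc × γτ = 0.88401 × 2.998×10⁸ m/s × 30865536 s = 8.1802×10^15 m = 8.18×10^12 km.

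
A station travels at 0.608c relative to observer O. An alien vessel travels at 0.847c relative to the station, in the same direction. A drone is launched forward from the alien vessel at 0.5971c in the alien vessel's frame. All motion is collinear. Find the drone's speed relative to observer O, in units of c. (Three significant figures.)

First combine the drone and alien vessel (S''→S'): u₁ = (0.5971 + 0.847)/(1 + 0.5971×0.847) = 1.4441/1.5057437 = 0.95906.
Then combine with the station (S'→S): u = (0.95906 + 0.608)/(1 + 0.95906×0.608) = 1.56706/1.58310848 = 0.98986.

0.990c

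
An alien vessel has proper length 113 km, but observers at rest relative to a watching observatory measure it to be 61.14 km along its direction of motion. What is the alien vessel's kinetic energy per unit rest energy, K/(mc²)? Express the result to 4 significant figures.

0.8482

Length contraction gives γ = L₀/L = 113/61.14 = 1.84822.
Since K = (γ−1)mc², K/(mc²) = 1.84822 − 1 = 0.8482.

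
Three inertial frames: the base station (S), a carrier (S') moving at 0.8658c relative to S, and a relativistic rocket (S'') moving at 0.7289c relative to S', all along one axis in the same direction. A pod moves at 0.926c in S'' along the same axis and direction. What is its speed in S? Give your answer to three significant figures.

Compose velocities in two stages. Stage 1 (into S'): u₁ = (0.926+0.7289)/(1+0.926×0.7289) = 0.98802.
Stage 2 (into S): u = (0.98802+0.8658)/(1+0.98802×0.8658) = 0.99913, so the speed is 0.999c.

0.999c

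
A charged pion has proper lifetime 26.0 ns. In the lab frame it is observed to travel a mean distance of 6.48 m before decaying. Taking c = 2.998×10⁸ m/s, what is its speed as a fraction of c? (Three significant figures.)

0.639c

Lab distance = (lab lifetime)·v = γτ·βc, so βγ = d/(cτ) = 6.480/(2.998×10⁸ × 2.600×10^-8) = 0.83132.
With βγ = 0.83132: γ² = 1 + (βγ)² = 1.691093, and β = (βγ)/γ = 0.83132/1.30042 = 0.639.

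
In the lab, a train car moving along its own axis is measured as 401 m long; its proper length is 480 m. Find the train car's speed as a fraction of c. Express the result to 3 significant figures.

0.550c

Length contraction gives γ = L₀/L = 480/401 = 1.197.
β = √(1 − 1/γ²) = √0.30207 = 0.550.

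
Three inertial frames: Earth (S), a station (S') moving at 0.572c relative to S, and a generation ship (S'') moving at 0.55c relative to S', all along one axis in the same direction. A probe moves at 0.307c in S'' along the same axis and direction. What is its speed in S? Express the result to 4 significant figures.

First combine the probe and generation ship (S''→S'): u₁ = (0.307 + 0.55)/(1 + 0.307×0.55) = 0.857/1.16885 = 0.7332.
Then combine with the station (S'→S): u = (0.7332 + 0.572)/(1 + 0.7332×0.572) = 1.3052/1.4193904 = 0.91955.

0.9195c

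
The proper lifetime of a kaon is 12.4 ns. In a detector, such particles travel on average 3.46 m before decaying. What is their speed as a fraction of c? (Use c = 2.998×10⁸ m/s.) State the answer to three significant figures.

d = βγcτ ⇒ βγ = d/(cτ) = 3.460 m / (3.71752 m) = 0.93073.
β = (βγ)/√(1+(βγ)²) = 0.93073/√1.866258 = 0.681.

0.681c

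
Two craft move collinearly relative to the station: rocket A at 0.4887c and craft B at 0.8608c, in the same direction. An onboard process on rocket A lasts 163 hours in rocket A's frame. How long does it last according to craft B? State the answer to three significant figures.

The velocity of rocket A relative to craft B is (0.4887 − 0.8608)c / (1 − 0.4887×0.8608) = −0.6423c; relative speed 0.6423c.
γ for this relative speed: γ = 1/√(1 − 0.412549) = 1.3047.
Rocket A's interval is proper; time dilation gives Δt_B = γΔτ = 1.3047 × 163 hours = 213 hours.

213 hours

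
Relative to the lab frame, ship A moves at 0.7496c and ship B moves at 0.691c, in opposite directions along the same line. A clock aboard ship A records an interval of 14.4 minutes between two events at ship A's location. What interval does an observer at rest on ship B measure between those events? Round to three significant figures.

Speed of ship A in ship B's frame: u = (v_A + v_B)/(1 + v_A v_B/c²) = (0.7496 + 0.691)/(1 + 0.7496×0.691) = 1.4406/1.5179736 = 0.94903; |u| = 0.94903c.
γ for this relative speed: γ = 1/√(1 − 0.900658) = 3.1727.
Ship A's interval is proper; time dilation gives Δt_B = γΔτ = 3.1727 × 14.4 minutes = 45.7 minutes.

45.7 minutes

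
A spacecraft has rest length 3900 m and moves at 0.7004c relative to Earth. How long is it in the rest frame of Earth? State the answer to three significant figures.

γ = 1/√(1 − β²) = 1/√(1 − 0.49056016) = 1/√0.50943984 = 1/0.713751 = 1.401.
Along the direction of motion the measured length is L₀/γ = 3900/1.401 = 2780 m.

2780 m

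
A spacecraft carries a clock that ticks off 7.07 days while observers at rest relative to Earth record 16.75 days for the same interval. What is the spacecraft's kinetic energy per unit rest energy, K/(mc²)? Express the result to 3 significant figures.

1.37

From Δt = γΔτ: γ = 16.75/7.07 = 2.36917.
Since K = (γ−1)mc², K/(mc²) = 2.36917 − 1 = 1.37.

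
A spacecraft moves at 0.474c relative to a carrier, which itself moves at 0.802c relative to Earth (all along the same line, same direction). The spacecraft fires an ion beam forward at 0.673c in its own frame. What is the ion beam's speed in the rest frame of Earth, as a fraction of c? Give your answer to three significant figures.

0.985c

First combine the ion beam and spacecraft (S''→S'): u₁ = (0.673 + 0.474)/(1 + 0.673×0.474) = 1.147/1.319002 = 0.8696.
Then combine with the carrier (S'→S): u = (0.8696 + 0.802)/(1 + 0.8696×0.802) = 1.6716/1.6974192 = 0.98479.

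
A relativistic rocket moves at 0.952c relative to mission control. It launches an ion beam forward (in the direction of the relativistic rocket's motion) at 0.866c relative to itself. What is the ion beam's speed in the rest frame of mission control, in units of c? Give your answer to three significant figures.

0.996c

In units of c, u = (u' + v)/(1 + u'v) with u' = 0.866 and v = 0.952.
Numerator: 0.866 + 0.952 = 1.818. Denominator: 1 + (0.866)(0.952) = 1.824432.
u = 1.818/1.824432 = 0.99647, so the speed is 0.996c.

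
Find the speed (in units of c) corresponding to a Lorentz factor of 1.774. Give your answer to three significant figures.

0.826c

β = √(1 − 1/γ²) = √(1 − 1/3.147076) = √0.682245 = 0.826.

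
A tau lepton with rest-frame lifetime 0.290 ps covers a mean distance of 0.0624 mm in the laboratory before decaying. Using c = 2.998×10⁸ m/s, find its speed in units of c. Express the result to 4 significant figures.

0.5831c

Lab distance = (lab lifetime)·v = γτ·βc, so βγ = d/(cτ) = 6.240×10^-5/(2.998×10⁸ × 2.900×10^-13) = 0.71772.
With βγ = 0.71772: γ² = 1 + (βγ)² = 1.515122, and β = (βγ)/γ = 0.71772/1.2309 = 0.5831.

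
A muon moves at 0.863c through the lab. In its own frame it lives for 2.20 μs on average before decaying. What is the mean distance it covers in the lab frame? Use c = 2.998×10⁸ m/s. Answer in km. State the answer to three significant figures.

β² = 0.744769, so γ = 1/√0.255231 = 1.9794.
Lab-frame lifetime: Δt = γτ = 1.9794 × 2.20 μs = 4.3547 μs.
Distance: d = vΔt = 0.863 × 2.998×10⁸ m/s × 4.3547×10^-6 s = 1130 m = 1.13 km.

1.13 km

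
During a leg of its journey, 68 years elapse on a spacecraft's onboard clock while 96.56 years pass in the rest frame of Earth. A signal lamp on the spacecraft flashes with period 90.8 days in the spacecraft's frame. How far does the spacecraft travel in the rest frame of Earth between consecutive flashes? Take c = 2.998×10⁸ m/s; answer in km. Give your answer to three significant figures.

2.37×10^12 km

γ = Δt/Δτ = 96.56/68 = 1.42.
β = √(1 − 1/γ²) = 0.70998. Lab-frame period = γτ = 1.42×90.8 days = 128.94 days. Distance = βc × γτ = 0.70998 × 2.998×10⁸ m/s × 11140416 s = 2.3713×10^15 m = 2.37×10^12 km.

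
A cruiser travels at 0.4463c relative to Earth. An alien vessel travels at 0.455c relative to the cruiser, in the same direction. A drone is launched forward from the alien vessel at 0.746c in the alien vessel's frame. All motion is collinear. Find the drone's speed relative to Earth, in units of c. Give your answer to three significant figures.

First combine the drone and alien vessel (S''→S'): u₁ = (0.746 + 0.455)/(1 + 0.746×0.455) = 1.201/1.33943 = 0.89665.
Then combine with the cruiser (S'→S): u = (0.89665 + 0.4463)/(1 + 0.89665×0.4463) = 1.34295/1.400174895 = 0.95913.

0.959c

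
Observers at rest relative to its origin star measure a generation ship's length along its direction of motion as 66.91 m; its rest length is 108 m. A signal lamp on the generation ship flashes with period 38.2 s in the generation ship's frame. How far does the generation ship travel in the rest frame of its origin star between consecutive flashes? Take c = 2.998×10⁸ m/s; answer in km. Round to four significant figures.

Length contraction gives γ = L₀/L = 108/66.91 = 1.61411.
β = √(1 − 1/γ²) = 0.78497. Lab-frame period = γτ = 1.61411×38.2 s = 61.659 s. Distance = βc × γτ = 0.78497 × 2.998×10⁸ m/s × 61.659 s = 1.4510×10^10 m = 1.451×10^7 km.

1.451×10^7 km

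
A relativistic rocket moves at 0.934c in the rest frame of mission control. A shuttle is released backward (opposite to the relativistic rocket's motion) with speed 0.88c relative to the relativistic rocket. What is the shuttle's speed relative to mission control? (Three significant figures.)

In units of c, u = (u' + v)/(1 + u'v) with u' = −0.88 and v = 0.934.
Numerator: −0.88 + 0.934 = 0.054. Denominator: 1 + (−0.88)(0.934) = 0.17808.
u = 0.054/0.17808 = 0.30323, so the speed is 0.303c.

0.303c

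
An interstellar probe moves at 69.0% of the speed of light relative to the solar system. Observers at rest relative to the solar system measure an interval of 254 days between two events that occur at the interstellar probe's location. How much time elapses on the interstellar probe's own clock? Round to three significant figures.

Lorentz factor: γ = (1 − 0.4761)^(−1/2) = 1.3816.
The interstellar probe's clock runs slow as seen from the solar system, so Δτ = Δt/γ = 254/1.3816 = 184 days.

184 days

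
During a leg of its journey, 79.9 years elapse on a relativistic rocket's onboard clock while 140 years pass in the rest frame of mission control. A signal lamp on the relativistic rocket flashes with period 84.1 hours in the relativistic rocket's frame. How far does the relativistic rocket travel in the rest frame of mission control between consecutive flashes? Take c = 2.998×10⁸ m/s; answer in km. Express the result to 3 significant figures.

From Δt = γΔτ: γ = 140/79.9 = 1.75219.
β = √(1 − 1/γ²) = 0.82115. Lab-frame period = γτ = 1.75219×84.1 hours = 147.36 hours. Distance = βc × γτ = 0.82115 × 2.998×10⁸ m/s × 530496 s = 1.3060×10^14 m = 1.31×10^11 km.

1.31×10^11 km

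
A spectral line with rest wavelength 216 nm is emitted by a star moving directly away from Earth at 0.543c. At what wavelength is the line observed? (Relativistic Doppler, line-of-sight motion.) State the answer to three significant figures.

397 nm

Relativistic Doppler for wavelength: λ_obs = λ_src · √((1+β)/(1−β)).
With β = 0.543: factor = √(1.543/0.457) = 1.8375.
λ_obs = 216 × 1.8375 = 397 nm.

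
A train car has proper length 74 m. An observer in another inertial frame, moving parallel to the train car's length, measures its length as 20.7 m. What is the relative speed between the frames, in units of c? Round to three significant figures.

0.960c

Length contraction gives γ = L₀/L = 74/20.7 = 3.5749.
β = √(1 − 1/γ²) = √0.921752 = 0.960.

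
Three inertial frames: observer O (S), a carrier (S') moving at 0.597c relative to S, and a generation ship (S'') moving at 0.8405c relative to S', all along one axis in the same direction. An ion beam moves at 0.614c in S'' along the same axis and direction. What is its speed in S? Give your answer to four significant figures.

Compose velocities in two stages. Stage 1 (into S'): u₁ = (0.614+0.8405)/(1+0.614×0.8405) = 0.95939.
Stage 2 (into S): u = (0.95939+0.597)/(1+0.95939×0.597) = 0.98959, so the speed is 0.9896c.

0.9896c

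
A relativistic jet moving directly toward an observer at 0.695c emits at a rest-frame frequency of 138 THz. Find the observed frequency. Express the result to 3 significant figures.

325 THz

Relativistic Doppler (source moving toward): f_obs = f_src · √((1+β)/(1−β)).
With β = 0.695: factor = √(1.695/0.305) = 2.3574.
f_obs = 138 × 2.3574 = 325 THz.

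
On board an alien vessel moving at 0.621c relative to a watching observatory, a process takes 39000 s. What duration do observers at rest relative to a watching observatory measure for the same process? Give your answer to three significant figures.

49800 s

With β = 0.621, γ = 1/√(1 − 0.621²) = 1/√0.614359 = 1.2758.
Time dilation: Δt = γ·Δτ = 1.2758 × 39000 = 49800 s.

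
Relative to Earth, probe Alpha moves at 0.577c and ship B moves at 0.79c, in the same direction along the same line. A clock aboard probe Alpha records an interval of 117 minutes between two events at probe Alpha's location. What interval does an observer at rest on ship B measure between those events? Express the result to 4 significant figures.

127.1 minutes

Speed of probe Alpha in ship B's frame: u = (v_A − v_B)/(1 − v_A v_B/c²) = (0.577 − 0.79)/(1 − 0.577×0.79) = −0.213/0.54417 = −0.39142; |u| = 0.39142c.
γ for this relative speed: γ = 1/√(1 − 0.15321) = 1.0867.
The clock on probe Alpha records proper time, so ship B measures Δt = γΔτ = 1.0867 × 117 = 127.1 minutes.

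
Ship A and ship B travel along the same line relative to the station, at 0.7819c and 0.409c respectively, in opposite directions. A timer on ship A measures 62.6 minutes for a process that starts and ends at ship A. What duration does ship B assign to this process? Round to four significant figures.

145.2 minutes

Speed of ship A in ship B's frame: u = (v_A + v_B)/(1 + v_A v_B/c²) = (0.7819 + 0.409)/(1 + 0.7819×0.409) = 1.1909/1.3197971 = 0.90234; |u| = 0.90234c.
γ for this relative speed: γ = 1/√(1 − 0.814217) = 2.32.
Ship A's interval is proper; time dilation gives Δt_B = γΔτ = 2.32 × 62.6 minutes = 145.2 minutes.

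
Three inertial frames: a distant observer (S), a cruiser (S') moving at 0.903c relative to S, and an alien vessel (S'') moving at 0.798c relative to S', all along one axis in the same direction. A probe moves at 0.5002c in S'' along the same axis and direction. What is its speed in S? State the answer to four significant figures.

Compose velocities in two stages. Stage 1 (into S'): u₁ = (0.5002+0.798)/(1+0.5002×0.798) = 0.92784.
Stage 2 (into S): u = (0.92784+0.903)/(1+0.92784×0.903) = 0.99619, so the speed is 0.9962c.

0.9962c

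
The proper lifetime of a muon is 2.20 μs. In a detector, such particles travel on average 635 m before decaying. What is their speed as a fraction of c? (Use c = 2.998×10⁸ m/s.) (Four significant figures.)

Lab distance = (lab lifetime)·v = γτ·βc, so βγ = d/(cτ) = 635.0/(2.998×10⁸ × 2.200×10^-6) = 0.96276.
With βγ = 0.96276: γ² = 1 + (βγ)² = 1.926907, and β = (βγ)/γ = 0.96276/1.38813 = 0.6936.

0.6936c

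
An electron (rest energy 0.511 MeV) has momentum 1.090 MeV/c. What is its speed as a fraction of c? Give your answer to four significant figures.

0.9054c

pc/(mc²) = 1.090/0.511 = 2.1331 = βγ = β/√(1−β²).
So β² = x²/(1 + x²) with x = 2.1331: x² = 4.55012, β² = 4.55012/5.55012 = 0.819824, β = 0.9054.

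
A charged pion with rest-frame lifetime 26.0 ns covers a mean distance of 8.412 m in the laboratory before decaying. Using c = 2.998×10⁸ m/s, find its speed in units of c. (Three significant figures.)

Let x = d/(cτ) = 8.412 m / (2.998×10⁸ m/s × 2.600×10^-8 s) = 1.0792. Since d = βγcτ, x = βγ = β/√(1−β²).
Solving: β² = x²/(1+x²) = 1.16467/2.16467 = 0.538036, so β = 0.734.

0.734c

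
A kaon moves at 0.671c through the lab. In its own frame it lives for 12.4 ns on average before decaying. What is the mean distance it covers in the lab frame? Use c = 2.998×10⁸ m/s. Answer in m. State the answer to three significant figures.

3.36 m

With β = 0.671, γ = 1/√(1 − 0.671²) = 1/√0.549759 = 1.3487.
Lab-frame lifetime: Δt = γτ = 1.3487 × 12.4 ns = 16.724 ns.
Distance: d = vΔt = 0.671 × 2.998×10⁸ m/s × 1.6724×10^-8 s = 3.36 m.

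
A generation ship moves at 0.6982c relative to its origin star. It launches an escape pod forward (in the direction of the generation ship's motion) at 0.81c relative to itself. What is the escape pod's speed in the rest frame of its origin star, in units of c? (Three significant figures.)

0.963c

In units of c, u = (u' + v)/(1 + u'v) with u' = 0.81 and v = 0.6982.
Numerator: 0.81 + 0.6982 = 1.5082. Denominator: 1 + (0.81)(0.6982) = 1.565542.
u = 1.5082/1.565542 = 0.96337, so the speed is 0.963c.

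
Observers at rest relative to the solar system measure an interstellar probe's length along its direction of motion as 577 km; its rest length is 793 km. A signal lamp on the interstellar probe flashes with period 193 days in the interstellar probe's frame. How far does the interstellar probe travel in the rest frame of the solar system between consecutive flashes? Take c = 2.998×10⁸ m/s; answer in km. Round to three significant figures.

Length contraction gives γ = L₀/L = 793/577 = 1.37435.
β = √(1 − 1/γ²) = 0.68598. Lab-frame period = γτ = 1.37435×193 days = 265.25 days. Distance = βc × γτ = 0.68598 × 2.998×10⁸ m/s × 22917600 s = 4.7132×10^15 m = 4.71×10^12 km.

4.71×10^12 km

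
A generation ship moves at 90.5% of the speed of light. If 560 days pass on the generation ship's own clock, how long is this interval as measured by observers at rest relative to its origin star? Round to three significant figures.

With β = 0.905, γ = 1/√(1 − 0.905²) = 1/√0.180975 = 2.3507.
Time dilation: Δt = γ·Δτ = 2.3507 × 560 = 1320 days.

1320 days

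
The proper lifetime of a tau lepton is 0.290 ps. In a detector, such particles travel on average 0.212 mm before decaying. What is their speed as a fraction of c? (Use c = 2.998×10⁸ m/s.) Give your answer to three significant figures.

Let x = d/(cτ) = 2.120×10^-4 m / (2.998×10⁸ m/s × 2.900×10^-13 s) = 2.4384. Since d = βγcτ, x = βγ = β/√(1−β²).
Solving: β² = x²/(1+x²) = 5.94579/6.94579 = 0.856028, so β = 0.925.

0.925c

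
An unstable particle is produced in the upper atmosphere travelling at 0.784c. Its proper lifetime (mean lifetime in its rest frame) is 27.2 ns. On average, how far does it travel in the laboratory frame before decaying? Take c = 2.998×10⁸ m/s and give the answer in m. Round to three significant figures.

With β = 0.784, γ = 1/√(1 − 0.784²) = 1/√0.385344 = 1.6109.
Lab-frame lifetime: Δt = γτ = 1.6109 × 27.2 ns = 43.816 ns.
Distance: d = vΔt = 0.784 × 2.998×10⁸ m/s × 4.3816×10^-8 s = 10.3 m.

10.3 m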